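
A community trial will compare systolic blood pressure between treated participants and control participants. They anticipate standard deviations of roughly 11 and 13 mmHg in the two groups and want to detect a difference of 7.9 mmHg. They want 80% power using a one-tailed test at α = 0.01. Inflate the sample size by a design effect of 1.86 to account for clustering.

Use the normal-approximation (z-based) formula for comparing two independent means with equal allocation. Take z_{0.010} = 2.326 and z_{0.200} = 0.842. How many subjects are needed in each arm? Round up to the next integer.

n = 87 per group

n = (z_α + z_β)² · (σ₁² + σ₂²) / δ²
  = (2.326 + 0.842)² · (11² + 13² = 290) / 7.9²
  = 10.0362 · 290 / 62.41
  = 46.64
Design effect: 1.86 × 46.64 = 86.74.
Round up → n = 87 per group.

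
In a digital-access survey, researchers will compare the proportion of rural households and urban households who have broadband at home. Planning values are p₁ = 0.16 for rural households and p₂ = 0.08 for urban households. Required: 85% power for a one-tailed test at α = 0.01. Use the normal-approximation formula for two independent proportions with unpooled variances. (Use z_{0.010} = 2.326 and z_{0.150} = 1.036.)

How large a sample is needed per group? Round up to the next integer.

n = 368 per group

n = (z_α + z_β)² · [p₁(1−p₁) + p₂(1−p₂)] / (p₁ − p₂)²
  = (2.326 + 1.036)² · (0.16·0.84 + 0.08·0.92) / (0.08)²
  = (3.362)² · (0.1344 + 0.0736) / 0.0064
  = 11.3030 · 0.2080 / 0.0064
  = 367.35
Round up → n = 368 per group.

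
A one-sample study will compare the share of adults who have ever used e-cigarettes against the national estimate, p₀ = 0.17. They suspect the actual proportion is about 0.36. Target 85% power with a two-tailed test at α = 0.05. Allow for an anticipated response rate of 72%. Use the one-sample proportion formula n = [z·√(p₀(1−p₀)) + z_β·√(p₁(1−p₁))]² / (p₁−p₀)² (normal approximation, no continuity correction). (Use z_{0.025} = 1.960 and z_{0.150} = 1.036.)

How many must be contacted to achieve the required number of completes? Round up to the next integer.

n = 59

n = [z_{α/2}·√(p₀q₀) + z_β·√(p₁q₁)]² / (p₁ − p₀)²
  = [1.960·√(0.17·0.83) + 1.036·√(0.36·0.64)]² / (0.19)²
  = [1.960·0.3756 + 1.036·0.4800]² / 0.0361
  = [1.2335]² / 0.0361
  = 42.15
Adjust for 72% response: 42.15 / 0.72 = 58.54.
Round up → n = 59.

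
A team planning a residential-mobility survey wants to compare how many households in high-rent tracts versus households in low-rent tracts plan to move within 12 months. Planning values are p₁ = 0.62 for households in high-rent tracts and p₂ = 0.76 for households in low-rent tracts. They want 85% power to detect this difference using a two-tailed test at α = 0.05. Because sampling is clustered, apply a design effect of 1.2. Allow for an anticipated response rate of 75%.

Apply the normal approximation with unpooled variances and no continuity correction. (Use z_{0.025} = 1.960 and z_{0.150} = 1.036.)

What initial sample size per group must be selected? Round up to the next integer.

n = (z_{α/2} + z_β)² · [p₁(1−p₁) + p₂(1−p₂)] / (p₁ − p₂)²
  = (1.960 + 1.036)² · (0.62·0.38 + 0.76·0.24) / (-0.14)²
  = (2.996)² · (0.2356 + 0.1824) / 0.0196
  = 8.9760 · 0.4180 / 0.0196
  = 191.43
Design effect: 1.2 × 191.43 = 229.71.
Adjust for 75% response: 229.71 / 0.75 = 306.28.
Round up → n = 307 per group.

n = 307 per group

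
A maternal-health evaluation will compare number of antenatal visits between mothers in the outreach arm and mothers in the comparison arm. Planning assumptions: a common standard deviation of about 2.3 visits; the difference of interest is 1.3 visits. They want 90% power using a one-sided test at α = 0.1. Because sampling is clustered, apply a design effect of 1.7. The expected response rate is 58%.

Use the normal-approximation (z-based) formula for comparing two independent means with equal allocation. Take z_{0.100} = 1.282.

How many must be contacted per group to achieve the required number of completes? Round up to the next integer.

n = 121 per group

n = (z_α + z_β)² · (σ₁² + σ₂²) / δ²
  = (1.282 + 1.282)² · (2·2.3² = 10.58) / 1.3²
  = 6.5741 · 10.58 / 1.69
  = 41.16
Design effect: 1.7 × 41.16 = 69.97.
Adjust for 58% response: 69.97 / 0.58 = 120.63.
Round up → n = 121 per group.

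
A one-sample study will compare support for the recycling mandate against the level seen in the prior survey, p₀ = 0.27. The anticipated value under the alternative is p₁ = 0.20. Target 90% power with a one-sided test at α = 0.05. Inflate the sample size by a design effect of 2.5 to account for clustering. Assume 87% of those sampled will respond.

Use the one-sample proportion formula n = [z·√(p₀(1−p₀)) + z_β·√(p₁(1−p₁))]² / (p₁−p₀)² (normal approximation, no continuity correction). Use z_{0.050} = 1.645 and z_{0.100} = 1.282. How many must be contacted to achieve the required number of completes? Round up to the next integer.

n = 907

n = [z_α·√(p₀q₀) + z_β·√(p₁q₁)]² / (p₁ − p₀)²
  = [1.645·√(0.27·0.73) + 1.282·√(0.20·0.80)]² / (-0.07)²
  = [1.645·0.4440 + 1.282·0.4000]² / 0.0049
  = [1.2431]² / 0.0049
  = 315.37
Design effect: 2.5 × 315.37 = 788.43.
Adjust for 87% response: 788.43 / 0.87 = 906.25.
Round up → n = 907.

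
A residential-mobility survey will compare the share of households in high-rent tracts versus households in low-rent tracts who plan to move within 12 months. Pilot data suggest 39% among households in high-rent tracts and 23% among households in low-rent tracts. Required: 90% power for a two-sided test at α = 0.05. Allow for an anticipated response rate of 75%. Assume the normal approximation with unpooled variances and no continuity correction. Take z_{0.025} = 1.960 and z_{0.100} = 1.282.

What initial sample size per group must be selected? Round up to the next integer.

n = (z_{α/2} + z_β)² · [p₁(1−p₁) + p₂(1−p₂)] / (p₁ − p₂)²
  = (1.960 + 1.282)² · (0.39·0.61 + 0.23·0.77) / (0.16)²
  = (3.242)² · (0.2379 + 0.1771) / 0.0256
  = 10.5106 · 0.4150 / 0.0256
  = 170.39
Adjust for 75% response: 170.39 / 0.75 = 227.18.
Round up → n = 228 per group.

n = 228 per group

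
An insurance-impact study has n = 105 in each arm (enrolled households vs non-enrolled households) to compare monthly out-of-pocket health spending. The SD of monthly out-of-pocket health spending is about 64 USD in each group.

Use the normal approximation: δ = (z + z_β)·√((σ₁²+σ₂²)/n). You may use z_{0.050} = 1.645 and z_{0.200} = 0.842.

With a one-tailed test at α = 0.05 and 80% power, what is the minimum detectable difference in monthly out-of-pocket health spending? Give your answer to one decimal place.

δ = (z_α + z_β) · √((σ₁²+σ₂²)/n)
  = (1.645 + 0.842) · √(8192/105)
  = 2.487 · √78.019
  = 2.487 · 8.8328
  = 21.9673

Minimum detectable difference ≈ 22.0 USD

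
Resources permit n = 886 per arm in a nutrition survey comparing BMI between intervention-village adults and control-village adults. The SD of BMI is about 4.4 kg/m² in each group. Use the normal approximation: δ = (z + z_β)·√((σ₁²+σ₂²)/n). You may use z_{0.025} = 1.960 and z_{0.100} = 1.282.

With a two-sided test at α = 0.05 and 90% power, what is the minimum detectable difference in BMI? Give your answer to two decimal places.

Minimum detectable difference ≈ 0.68 kg/m²

δ = (z_{α/2} + z_β) · √((σ₁²+σ₂²)/n)
  = (1.960 + 1.282) · √(38.72/886)
  = 3.242 · √0.0437
  = 3.242 · 0.2091
  = 0.6777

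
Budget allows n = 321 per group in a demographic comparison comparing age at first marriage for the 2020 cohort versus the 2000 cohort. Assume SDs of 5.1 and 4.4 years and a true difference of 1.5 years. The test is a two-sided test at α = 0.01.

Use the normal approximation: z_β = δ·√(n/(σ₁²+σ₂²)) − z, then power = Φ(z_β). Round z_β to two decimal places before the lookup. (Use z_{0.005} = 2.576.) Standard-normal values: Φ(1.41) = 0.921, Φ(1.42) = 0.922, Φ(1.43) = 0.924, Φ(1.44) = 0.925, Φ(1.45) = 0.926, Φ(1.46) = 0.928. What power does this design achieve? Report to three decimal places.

Power ≈ 0.921

z_β = δ·√(n/(σ₁²+σ₂²)) − z_{α/2}
    = 1.5 · √(321/45.37) − 2.576
    = 1.5 · 2.65992 − 2.576
    = 3.9899 − 2.576 = 1.4139 → 1.41
Power = Φ(1.41) = 0.921.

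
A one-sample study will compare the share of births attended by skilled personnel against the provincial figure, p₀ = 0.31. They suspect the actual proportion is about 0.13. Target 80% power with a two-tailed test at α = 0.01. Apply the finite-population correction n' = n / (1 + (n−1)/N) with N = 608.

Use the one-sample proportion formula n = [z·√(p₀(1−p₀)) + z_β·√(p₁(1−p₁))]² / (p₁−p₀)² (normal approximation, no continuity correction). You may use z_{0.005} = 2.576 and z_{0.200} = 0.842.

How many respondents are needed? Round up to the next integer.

n = 61

n = [z_{α/2}·√(p₀q₀) + z_β·√(p₁q₁)]² / (p₁ − p₀)²
  = [2.576·√(0.31·0.69) + 0.842·√(0.13·0.87)]² / (-0.18)²
  = [2.576·0.4625 + 0.842·0.3363]² / 0.0324
  = [1.4746]² / 0.0324
  = 67.11
Finite-population correction (N = 608): 67.11 / (1 + (67.11 − 1)/608) = 60.53.
Round up → n = 61.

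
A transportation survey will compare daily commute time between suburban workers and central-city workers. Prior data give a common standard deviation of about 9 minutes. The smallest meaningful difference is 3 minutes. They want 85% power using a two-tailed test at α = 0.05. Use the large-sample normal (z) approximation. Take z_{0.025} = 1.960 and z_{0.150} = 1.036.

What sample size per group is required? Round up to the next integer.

n = 162 per group

n = (z_{α/2} + z_β)² · (σ₁² + σ₂²) / δ²
  = (1.960 + 1.036)² · (2·9² = 162) / 3²
  = 8.9760 · 162 / 9
  = 161.57
Round up → n = 162 per group.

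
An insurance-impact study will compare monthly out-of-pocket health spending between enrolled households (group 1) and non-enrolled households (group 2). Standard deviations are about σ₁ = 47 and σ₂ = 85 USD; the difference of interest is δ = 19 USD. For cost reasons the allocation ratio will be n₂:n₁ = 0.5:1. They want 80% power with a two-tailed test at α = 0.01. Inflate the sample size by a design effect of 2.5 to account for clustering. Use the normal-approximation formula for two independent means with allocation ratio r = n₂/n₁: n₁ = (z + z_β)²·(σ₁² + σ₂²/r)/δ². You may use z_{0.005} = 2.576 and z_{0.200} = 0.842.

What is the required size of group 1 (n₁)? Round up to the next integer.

n₁ = 1348

n₁ = (z_{α/2} + z_β)² · (σ₁² + σ₂²/r) / δ²
   = (2.576 + 0.842)² · (47² + 85²/0.5) / 19²
   = 11.6827 · (2209 + 14450) / 361
   = 11.6827 · 16659 / 361
   = 539.12
Design effect: 2.5 × 539.12 = 1347.80.
Round up → n₁ = 1348; n₂ = r·n₁ = 0.5 × 1348 = 674.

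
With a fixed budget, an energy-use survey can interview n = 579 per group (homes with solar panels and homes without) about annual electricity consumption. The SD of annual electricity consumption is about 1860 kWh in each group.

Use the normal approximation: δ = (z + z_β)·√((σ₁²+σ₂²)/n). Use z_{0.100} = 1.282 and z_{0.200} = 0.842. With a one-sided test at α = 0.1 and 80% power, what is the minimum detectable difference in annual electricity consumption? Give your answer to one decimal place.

Minimum detectable difference ≈ 232.2 kWh

δ = (z_α + z_β) · √((σ₁²+σ₂²)/n)
  = (1.282 + 0.842) · √(6919200/579)
  = 2.124 · √11950.3
  = 2.124 · 109.3172
  = 232.1898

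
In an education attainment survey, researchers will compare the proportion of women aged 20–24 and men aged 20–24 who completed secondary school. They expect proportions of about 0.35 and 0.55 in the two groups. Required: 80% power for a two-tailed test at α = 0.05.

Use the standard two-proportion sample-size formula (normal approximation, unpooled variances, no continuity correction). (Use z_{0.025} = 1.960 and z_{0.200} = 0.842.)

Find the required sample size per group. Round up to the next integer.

n = (z_{α/2} + z_β)² · [p₁(1−p₁) + p₂(1−p₂)] / (p₁ − p₂)²
  = (1.960 + 0.842)² · (0.35·0.65 + 0.55·0.45) / (-0.20)²
  = (2.802)² · (0.2275 + 0.2475) / 0.0400
  = 7.8512 · 0.4750 / 0.0400
  = 93.23
Round up → n = 94 per group.

n = 94 per group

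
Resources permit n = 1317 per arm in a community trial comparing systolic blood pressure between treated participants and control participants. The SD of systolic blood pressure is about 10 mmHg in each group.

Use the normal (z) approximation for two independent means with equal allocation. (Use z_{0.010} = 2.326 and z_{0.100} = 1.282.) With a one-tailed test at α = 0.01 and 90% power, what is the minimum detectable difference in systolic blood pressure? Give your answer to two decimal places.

Minimum detectable difference ≈ 1.41 mmHg

δ = (z_α + z_β) · √((σ₁²+σ₂²)/n)
  = (2.326 + 1.282) · √(200/1317)
  = 3.608 · √0.15186
  = 3.608 · 0.3897
  = 1.4060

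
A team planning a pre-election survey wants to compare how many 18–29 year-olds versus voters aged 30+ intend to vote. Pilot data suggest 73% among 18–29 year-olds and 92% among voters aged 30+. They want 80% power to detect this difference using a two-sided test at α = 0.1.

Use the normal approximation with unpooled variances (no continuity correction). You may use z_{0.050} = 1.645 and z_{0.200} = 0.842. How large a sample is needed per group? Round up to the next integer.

n = (z_{α/2} + z_β)² · [p₁(1−p₁) + p₂(1−p₂)] / (p₁ − p₂)²
  = (1.645 + 0.842)² · (0.73·0.27 + 0.92·0.08) / (-0.19)²
  = (2.487)² · (0.1971 + 0.0736) / 0.0361
  = 6.1852 · 0.2707 / 0.0361
  = 46.38
Round up → n = 47 per group.

n = 47 per group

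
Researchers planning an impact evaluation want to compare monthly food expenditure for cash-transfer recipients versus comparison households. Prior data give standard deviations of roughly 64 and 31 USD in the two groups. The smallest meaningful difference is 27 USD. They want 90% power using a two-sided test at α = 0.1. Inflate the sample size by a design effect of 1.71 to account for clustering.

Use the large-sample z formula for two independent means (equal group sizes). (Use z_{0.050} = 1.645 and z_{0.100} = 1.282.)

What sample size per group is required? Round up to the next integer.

n = (z_{α/2} + z_β)² · (σ₁² + σ₂²) / δ²
  = (1.645 + 1.282)² · (64² + 31² = 5057) / 27²
  = 8.5673 · 5057 / 729
  = 59.43
Design effect: 1.71 × 59.43 = 101.63.
Round up → n = 102 per group.

n = 102 per group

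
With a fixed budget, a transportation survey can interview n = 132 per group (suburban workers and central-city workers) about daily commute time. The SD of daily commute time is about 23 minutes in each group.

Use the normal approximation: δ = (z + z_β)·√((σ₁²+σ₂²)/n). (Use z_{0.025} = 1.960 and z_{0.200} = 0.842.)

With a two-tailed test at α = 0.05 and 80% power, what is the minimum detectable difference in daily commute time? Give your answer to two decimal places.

δ = (z_{α/2} + z_β) · √((σ₁²+σ₂²)/n)
  = (1.960 + 0.842) · √(1058/132)
  = 2.802 · √8.0152
  = 2.802 · 2.8311
  = 7.9328

Minimum detectable difference ≈ 7.93 minutes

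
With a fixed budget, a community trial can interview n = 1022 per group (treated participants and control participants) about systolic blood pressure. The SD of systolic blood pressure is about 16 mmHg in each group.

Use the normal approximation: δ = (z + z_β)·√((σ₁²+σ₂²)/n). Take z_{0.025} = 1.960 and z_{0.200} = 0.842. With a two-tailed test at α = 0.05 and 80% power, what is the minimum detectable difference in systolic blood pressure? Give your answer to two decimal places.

Minimum detectable difference ≈ 1.98 mmHg

δ = (z_{α/2} + z_β) · √((σ₁²+σ₂²)/n)
  = (1.960 + 0.842) · √(512/1022)
  = 2.802 · √0.50098
  = 2.802 · 0.7078
  = 1.9833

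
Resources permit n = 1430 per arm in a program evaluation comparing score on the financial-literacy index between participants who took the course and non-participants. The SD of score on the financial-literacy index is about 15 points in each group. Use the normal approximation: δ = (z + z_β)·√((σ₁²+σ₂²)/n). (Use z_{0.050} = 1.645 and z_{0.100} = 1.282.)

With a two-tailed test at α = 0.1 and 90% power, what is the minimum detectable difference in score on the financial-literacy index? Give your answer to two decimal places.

δ = (z_{α/2} + z_β) · √((σ₁²+σ₂²)/n)
  = (1.645 + 1.282) · √(450/1430)
  = 2.927 · √0.31469
  = 2.927 · 0.5610
  = 1.6420

Minimum detectable difference ≈ 1.64 points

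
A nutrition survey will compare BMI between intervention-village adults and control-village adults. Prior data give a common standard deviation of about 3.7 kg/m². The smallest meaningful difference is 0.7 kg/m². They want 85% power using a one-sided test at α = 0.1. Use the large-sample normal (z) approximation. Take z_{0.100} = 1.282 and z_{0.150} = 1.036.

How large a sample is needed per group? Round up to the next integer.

n = (z_α + z_β)² · (σ₁² + σ₂²) / δ²
  = (1.282 + 1.036)² · (2·3.7² = 27.38) / 0.7²
  = 5.3731 · 27.38 / 0.49
  = 300.24
Round up → n = 301 per group.

n = 301 per group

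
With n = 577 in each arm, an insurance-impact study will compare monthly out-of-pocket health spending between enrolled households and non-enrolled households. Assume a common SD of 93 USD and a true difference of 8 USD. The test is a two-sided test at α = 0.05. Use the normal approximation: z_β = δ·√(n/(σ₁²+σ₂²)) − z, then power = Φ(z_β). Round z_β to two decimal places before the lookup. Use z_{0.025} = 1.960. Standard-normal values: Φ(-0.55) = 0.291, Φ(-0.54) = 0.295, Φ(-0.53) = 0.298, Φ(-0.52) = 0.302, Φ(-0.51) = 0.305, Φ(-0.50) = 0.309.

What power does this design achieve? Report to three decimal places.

Power ≈ 0.309

z_β = δ·√(n/(σ₁²+σ₂²)) − z_{α/2}
    = 8 · √(577/17298) − 1.960
    = 8 · 0.18264 − 1.960
    = 1.4611 − 1.960 = -0.4989 → -0.50
Power = Φ(-0.50) = 0.309.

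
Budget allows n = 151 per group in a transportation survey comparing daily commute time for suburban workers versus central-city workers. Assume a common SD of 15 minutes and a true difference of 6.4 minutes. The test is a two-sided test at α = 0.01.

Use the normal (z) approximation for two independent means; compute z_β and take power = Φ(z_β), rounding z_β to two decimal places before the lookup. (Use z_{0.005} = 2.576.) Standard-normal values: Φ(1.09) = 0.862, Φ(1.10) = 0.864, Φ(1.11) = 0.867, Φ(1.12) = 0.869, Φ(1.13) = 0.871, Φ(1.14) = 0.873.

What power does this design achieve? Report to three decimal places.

Power ≈ 0.871

z_β = δ·√(n/(σ₁²+σ₂²)) − z_{α/2}
    = 6.4 · √(151/450) − 2.576
    = 6.4 · 0.57927 − 2.576
    = 3.7073 − 2.576 = 1.1313 → 1.13
Power = Φ(1.13) = 0.871.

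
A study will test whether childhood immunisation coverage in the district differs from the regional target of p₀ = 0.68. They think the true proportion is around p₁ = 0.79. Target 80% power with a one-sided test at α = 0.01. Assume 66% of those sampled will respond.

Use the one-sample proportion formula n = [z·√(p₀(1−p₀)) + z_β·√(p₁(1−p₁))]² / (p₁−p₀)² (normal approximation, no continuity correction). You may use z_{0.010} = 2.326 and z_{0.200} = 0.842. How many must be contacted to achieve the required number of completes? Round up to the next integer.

n = [z_α·√(p₀q₀) + z_β·√(p₁q₁)]² / (p₁ − p₀)²
  = [2.326·√(0.68·0.32) + 0.842·√(0.79·0.21)]² / (0.11)²
  = [2.326·0.4665 + 0.842·0.4073]² / 0.0121
  = [1.4280]² / 0.0121
  = 168.52
Adjust for 66% response: 168.52 / 0.66 = 255.34.
Round up → n = 256.

n = 256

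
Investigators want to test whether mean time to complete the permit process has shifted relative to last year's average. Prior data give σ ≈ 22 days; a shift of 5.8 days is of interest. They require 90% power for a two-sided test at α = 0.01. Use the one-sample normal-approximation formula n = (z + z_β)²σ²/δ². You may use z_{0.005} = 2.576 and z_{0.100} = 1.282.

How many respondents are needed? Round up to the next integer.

n = 215

n = (z_{α/2} + z_β)² · σ² / δ²
  = (2.576 + 1.282)² · 22² / 5.8²
  = 14.8842 · 484 / 33.64
  = 214.15
Round up → n = 215.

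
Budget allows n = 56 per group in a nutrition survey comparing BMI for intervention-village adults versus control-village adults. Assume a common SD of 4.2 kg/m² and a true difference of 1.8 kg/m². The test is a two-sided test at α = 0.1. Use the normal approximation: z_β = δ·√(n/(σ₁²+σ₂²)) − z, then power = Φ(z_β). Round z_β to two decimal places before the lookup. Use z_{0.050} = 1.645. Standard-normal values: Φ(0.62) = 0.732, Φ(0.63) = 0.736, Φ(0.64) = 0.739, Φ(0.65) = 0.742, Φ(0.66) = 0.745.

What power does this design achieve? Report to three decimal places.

Power ≈ 0.732

z_β = δ·√(n/(σ₁²+σ₂²)) − z_{α/2}
    = 1.8 · √(56/35.28) − 1.645
    = 1.8 · 1.25988 − 1.645
    = 2.2678 − 1.645 = 0.6228 → 0.62
Power = Φ(0.62) = 0.732.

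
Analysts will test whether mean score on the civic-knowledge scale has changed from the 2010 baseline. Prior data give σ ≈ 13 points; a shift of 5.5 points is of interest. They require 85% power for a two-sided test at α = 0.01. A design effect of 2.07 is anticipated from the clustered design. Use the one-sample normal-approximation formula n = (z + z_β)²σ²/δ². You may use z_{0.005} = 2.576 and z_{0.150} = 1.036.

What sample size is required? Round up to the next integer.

n = 151

n = (z_{α/2} + z_β)² · σ² / δ²
  = (2.576 + 1.036)² · 13² / 5.5²
  = 13.0465 · 169 / 30.25
  = 72.89
Design effect: 2.07 × 72.89 = 150.88.
Round up → n = 151.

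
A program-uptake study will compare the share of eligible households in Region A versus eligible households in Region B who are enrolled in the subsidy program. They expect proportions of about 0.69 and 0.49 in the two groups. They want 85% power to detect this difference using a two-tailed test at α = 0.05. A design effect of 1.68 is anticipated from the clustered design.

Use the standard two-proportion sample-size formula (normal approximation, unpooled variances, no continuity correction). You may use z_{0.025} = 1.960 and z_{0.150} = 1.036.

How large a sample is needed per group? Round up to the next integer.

n = 175 per group

n = (z_{α/2} + z_β)² · [p₁(1−p₁) + p₂(1−p₂)] / (p₁ − p₂)²
  = (1.960 + 1.036)² · (0.69·0.31 + 0.49·0.51) / (0.20)²
  = (2.996)² · (0.2139 + 0.2499) / 0.0400
  = 8.9760 · 0.4638 / 0.0400
  = 104.08
Design effect: 1.68 × 104.08 = 174.85.
Round up → n = 175 per group.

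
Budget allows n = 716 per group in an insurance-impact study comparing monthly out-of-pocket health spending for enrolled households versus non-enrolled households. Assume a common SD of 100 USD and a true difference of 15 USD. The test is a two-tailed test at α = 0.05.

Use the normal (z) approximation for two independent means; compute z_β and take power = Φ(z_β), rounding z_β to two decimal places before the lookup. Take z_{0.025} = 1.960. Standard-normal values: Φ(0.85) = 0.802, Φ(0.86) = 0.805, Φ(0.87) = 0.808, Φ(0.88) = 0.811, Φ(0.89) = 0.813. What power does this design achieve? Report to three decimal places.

z_β = δ·√(n/(σ₁²+σ₂²)) − z_{α/2}
    = 15 · √(716/20000) − 1.960
    = 15 · 0.18921 − 1.960
    = 2.8381 − 1.960 = 0.8781 → 0.88
Power = Φ(0.88) = 0.811.

Power ≈ 0.811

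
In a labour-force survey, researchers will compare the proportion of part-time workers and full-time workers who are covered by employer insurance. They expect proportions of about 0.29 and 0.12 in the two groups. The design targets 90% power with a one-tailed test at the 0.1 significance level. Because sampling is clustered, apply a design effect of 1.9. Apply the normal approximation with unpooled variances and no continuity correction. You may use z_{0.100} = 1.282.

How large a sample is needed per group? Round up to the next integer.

n = (z_α + z_β)² · [p₁(1−p₁) + p₂(1−p₂)] / (p₁ − p₂)²
  = (1.282 + 1.282)² · (0.29·0.71 + 0.12·0.88) / (0.17)²
  = (2.564)² · (0.2059 + 0.1056) / 0.0289
  = 6.5741 · 0.3115 / 0.0289
  = 70.86
Design effect: 1.9 × 70.86 = 134.63.
Round up → n = 135 per group.

n = 135 per group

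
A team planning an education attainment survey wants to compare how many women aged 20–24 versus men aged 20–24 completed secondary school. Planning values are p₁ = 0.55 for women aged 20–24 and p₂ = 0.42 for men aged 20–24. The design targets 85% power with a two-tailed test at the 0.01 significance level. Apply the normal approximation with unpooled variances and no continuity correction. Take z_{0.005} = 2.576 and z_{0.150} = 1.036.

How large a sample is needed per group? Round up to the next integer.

n = (z_{α/2} + z_β)² · [p₁(1−p₁) + p₂(1−p₂)] / (p₁ − p₂)²
  = (2.576 + 1.036)² · (0.55·0.45 + 0.42·0.58) / (0.13)²
  = (3.612)² · (0.2475 + 0.2436) / 0.0169
  = 13.0465 · 0.4911 / 0.0169
  = 379.12
Round up → n = 380 per group.

n = 380 per group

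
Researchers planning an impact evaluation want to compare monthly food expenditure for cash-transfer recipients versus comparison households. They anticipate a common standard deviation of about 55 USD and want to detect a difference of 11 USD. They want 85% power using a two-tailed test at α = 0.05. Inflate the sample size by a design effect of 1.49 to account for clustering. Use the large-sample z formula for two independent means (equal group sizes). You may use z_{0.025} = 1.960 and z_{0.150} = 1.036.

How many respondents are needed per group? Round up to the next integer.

n = 669 per group

n = (z_{α/2} + z_β)² · (σ₁² + σ₂²) / δ²
  = (1.960 + 1.036)² · (2·55² = 6050) / 11²
  = 8.9760 · 6050 / 121
  = 448.80
Design effect: 1.49 × 448.80 = 668.71.
Round up → n = 669 per group.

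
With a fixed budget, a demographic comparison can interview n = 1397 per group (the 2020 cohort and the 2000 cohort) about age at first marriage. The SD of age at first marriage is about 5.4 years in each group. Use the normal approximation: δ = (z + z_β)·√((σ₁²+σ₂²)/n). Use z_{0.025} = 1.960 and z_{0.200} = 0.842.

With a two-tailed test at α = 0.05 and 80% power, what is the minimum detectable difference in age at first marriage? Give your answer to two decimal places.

Minimum detectable difference ≈ 0.57 years

δ = (z_{α/2} + z_β) · √((σ₁²+σ₂²)/n)
  = (1.960 + 0.842) · √(58.32/1397)
  = 2.802 · √0.04175
  = 2.802 · 0.2043
  = 0.5725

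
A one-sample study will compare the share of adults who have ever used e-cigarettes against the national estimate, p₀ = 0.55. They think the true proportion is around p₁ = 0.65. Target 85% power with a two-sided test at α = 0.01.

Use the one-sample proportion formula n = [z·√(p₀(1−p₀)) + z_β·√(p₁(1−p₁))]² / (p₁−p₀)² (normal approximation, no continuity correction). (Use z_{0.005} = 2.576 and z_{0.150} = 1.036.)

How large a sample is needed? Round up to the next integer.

n = [z_{α/2}·√(p₀q₀) + z_β·√(p₁q₁)]² / (p₁ − p₀)²
  = [2.576·√(0.55·0.45) + 1.036·√(0.65·0.35)]² / (0.10)²
  = [2.576·0.4975 + 1.036·0.4770]² / 0.0100
  = [1.7757]² / 0.0100
  = 315.31
Round up → n = 316.

n = 316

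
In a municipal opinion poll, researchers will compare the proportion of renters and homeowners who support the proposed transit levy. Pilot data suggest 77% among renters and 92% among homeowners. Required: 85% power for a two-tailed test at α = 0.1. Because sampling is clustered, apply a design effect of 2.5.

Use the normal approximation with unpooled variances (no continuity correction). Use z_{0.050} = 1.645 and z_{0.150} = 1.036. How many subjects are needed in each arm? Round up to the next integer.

n = (z_{α/2} + z_β)² · [p₁(1−p₁) + p₂(1−p₂)] / (p₁ − p₂)²
  = (1.645 + 1.036)² · (0.77·0.23 + 0.92·0.08) / (-0.15)²
  = (2.681)² · (0.1771 + 0.0736) / 0.0225
  = 7.1878 · 0.2507 / 0.0225
  = 80.09
Design effect: 2.5 × 80.09 = 200.22.
Round up → n = 201 per group.

n = 201 per group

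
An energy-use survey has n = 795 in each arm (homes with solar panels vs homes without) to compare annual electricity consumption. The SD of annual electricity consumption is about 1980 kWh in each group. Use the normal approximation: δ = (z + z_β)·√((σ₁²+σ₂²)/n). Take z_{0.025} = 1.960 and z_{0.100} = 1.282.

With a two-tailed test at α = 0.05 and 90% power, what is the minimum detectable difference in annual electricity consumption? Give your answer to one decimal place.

Minimum detectable difference ≈ 322.0 kWh

δ = (z_{α/2} + z_β) · √((σ₁²+σ₂²)/n)
  = (1.960 + 1.282) · √(7840800/795)
  = 3.242 · √9862.6
  = 3.242 · 99.3108
  = 321.9657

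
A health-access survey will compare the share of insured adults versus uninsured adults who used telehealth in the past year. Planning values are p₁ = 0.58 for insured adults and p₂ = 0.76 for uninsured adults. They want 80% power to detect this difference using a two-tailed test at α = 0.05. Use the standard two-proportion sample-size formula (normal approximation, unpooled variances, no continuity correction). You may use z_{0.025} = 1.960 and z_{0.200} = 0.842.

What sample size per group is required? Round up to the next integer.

n = (z_{α/2} + z_β)² · [p₁(1−p₁) + p₂(1−p₂)] / (p₁ − p₂)²
  = (1.960 + 0.842)² · (0.58·0.42 + 0.76·0.24) / (-0.18)²
  = (2.802)² · (0.2436 + 0.1824) / 0.0324
  = 7.8512 · 0.4260 / 0.0324
  = 103.23
Round up → n = 104 per group.

n = 104 per group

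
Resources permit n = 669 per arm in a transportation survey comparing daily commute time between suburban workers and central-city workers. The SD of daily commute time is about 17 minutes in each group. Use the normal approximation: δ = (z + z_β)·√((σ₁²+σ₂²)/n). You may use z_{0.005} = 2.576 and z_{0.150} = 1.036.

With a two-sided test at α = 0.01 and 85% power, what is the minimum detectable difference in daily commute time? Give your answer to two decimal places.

δ = (z_{α/2} + z_β) · √((σ₁²+σ₂²)/n)
  = (2.576 + 1.036) · √(578/669)
  = 3.612 · √0.86398
  = 3.612 · 0.9295
  = 3.3574

Minimum detectable difference ≈ 3.36 minutes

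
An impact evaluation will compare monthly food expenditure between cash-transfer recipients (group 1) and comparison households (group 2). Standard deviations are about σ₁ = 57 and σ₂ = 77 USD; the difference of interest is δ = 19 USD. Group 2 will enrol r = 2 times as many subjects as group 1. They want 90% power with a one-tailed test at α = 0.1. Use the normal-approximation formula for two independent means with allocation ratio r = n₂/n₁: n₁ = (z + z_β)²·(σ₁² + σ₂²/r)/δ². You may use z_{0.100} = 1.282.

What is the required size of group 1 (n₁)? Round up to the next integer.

n₁ = 114

n₁ = (z_α + z_β)² · (σ₁² + σ₂²/r) / δ²
   = (1.282 + 1.282)² · (57² + 77²/2) / 19²
   = 6.5741 · (3249 + 2964.5) / 361
   = 6.5741 · 6213.5 / 361
   = 113.15
Round up → n₁ = 114; n₂ = r·n₁ = 2 × 114 = 228.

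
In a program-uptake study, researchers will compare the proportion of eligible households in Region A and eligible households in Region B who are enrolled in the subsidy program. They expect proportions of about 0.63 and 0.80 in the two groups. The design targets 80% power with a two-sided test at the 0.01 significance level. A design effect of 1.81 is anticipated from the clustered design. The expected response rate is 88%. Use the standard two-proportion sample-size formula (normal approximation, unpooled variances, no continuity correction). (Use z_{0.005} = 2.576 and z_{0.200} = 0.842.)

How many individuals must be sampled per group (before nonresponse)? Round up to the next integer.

n = 327 per group

n = (z_{α/2} + z_β)² · [p₁(1−p₁) + p₂(1−p₂)] / (p₁ − p₂)²
  = (2.576 + 0.842)² · (0.63·0.37 + 0.80·0.20) / (-0.17)²
  = (3.418)² · (0.2331 + 0.1600) / 0.0289
  = 11.6827 · 0.3931 / 0.0289
  = 158.91
Design effect: 1.81 × 158.91 = 287.63.
Adjust for 88% response: 287.63 / 0.88 = 326.85.
Round up → n = 327 per group.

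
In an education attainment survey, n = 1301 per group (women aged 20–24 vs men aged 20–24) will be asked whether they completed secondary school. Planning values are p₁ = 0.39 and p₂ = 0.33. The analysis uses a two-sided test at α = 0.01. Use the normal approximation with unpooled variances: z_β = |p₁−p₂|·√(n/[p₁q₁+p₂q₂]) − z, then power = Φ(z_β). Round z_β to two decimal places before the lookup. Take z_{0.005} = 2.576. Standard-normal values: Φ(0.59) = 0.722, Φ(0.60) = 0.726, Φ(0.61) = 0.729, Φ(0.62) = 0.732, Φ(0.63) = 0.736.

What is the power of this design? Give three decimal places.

z_β = |p₁−p₂|·√(n/[p₁q₁+p₂q₂]) − z_{α/2}
    = 0.06 · √(1301/0.4590) − 2.576
    = 0.06 · 53.2393 − 2.576
    = 3.1944 − 2.576 = 0.6184 → 0.62
Power = Φ(0.62) = 0.732.

Power ≈ 0.732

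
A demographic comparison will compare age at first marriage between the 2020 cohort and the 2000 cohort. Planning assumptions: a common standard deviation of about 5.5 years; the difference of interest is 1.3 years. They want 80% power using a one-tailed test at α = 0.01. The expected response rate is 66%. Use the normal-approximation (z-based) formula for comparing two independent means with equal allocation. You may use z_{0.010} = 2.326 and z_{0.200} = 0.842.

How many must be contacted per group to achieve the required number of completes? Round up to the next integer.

n = 545 per group

n = (z_α + z_β)² · (σ₁² + σ₂²) / δ²
  = (2.326 + 0.842)² · (2·5.5² = 60.5) / 1.3²
  = 10.0362 · 60.5 / 1.69
  = 359.28
Adjust for 66% response: 359.28 / 0.66 = 544.37.
Round up → n = 545 per group.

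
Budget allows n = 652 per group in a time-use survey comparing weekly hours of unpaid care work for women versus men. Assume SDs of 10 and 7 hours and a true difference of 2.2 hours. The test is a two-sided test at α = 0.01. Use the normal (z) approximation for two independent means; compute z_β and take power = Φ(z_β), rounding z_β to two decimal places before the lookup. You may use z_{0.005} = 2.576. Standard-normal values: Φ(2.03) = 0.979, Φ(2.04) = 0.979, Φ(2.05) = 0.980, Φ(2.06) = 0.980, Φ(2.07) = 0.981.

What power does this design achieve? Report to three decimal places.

z_β = δ·√(n/(σ₁²+σ₂²)) − z_{α/2}
    = 2.2 · √(652/149) − 2.576
    = 2.2 · 2.09185 − 2.576
    = 4.6021 − 2.576 = 2.0261 → 2.03
Power = Φ(2.03) = 0.979.

Power ≈ 0.979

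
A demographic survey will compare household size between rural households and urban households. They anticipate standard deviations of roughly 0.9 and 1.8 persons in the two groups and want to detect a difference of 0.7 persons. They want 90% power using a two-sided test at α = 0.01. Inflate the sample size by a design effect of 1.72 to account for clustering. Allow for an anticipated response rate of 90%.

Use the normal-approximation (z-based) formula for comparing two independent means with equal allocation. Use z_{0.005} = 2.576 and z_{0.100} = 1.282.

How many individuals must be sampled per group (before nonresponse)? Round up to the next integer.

n = (z_{α/2} + z_β)² · (σ₁² + σ₂²) / δ²
  = (2.576 + 1.282)² · (0.9² + 1.8² = 4.05) / 0.7²
  = 14.8842 · 4.05 / 0.49
  = 123.02
Design effect: 1.72 × 123.02 = 211.60.
Adjust for 90% response: 211.60 / 0.90 = 235.11.
Round up → n = 236 per group.

n = 236 per group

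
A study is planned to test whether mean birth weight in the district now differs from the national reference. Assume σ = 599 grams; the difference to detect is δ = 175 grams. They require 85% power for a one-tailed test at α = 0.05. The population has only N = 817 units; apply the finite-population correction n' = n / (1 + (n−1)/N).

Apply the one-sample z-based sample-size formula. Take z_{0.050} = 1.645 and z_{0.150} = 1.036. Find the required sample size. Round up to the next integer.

n = 77

n = (z_α + z_β)² · σ² / δ²
  = (1.645 + 1.036)² · 599² / 175²
  = 7.1878 · 358801 / 30625
  = 84.21
Finite-population correction (N = 817): 84.21 / (1 + (84.21 − 1)/817) = 76.43.
Round up → n = 77.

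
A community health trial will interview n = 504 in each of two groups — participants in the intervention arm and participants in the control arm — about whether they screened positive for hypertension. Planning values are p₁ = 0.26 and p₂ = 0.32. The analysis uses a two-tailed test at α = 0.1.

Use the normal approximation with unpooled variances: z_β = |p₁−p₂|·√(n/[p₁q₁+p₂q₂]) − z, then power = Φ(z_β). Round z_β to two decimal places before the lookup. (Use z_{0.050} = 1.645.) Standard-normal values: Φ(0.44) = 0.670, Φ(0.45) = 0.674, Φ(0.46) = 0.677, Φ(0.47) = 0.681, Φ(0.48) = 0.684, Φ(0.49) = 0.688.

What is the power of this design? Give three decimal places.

z_β = |p₁−p₂|·√(n/[p₁q₁+p₂q₂]) − z_{α/2}
    = 0.06 · √(504/0.4100) − 1.645
    = 0.06 · 35.0609 − 1.645
    = 2.1037 − 1.645 = 0.4587 → 0.46
Power = Φ(0.46) = 0.677.

Power ≈ 0.677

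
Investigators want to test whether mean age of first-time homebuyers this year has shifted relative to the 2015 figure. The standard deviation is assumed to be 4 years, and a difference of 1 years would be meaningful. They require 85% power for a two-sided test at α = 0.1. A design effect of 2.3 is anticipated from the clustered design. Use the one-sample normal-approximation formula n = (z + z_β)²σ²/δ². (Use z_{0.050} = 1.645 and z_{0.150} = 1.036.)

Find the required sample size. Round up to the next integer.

n = (z_{α/2} + z_β)² · σ² / δ²
  = (1.645 + 1.036)² · 4² / 1²
  = 7.1878 · 16 / 1
  = 115.00
Design effect: 2.3 × 115.00 = 264.51.
Round up → n = 265.

n = 265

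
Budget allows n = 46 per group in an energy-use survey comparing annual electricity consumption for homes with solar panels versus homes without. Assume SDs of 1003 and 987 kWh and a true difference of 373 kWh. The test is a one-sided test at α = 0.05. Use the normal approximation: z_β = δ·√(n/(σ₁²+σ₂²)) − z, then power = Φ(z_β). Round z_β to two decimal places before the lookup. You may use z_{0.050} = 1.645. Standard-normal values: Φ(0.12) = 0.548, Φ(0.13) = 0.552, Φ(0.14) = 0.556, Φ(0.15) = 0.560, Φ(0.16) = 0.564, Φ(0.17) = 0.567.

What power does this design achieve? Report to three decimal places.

z_β = δ·√(n/(σ₁²+σ₂²)) − z_α
    = 373 · √(46/1980178) − 1.645
    = 373 · 0.00482 − 1.645
    = 1.7978 − 1.645 = 0.1528 → 0.15
Power = Φ(0.15) = 0.560.

Power ≈ 0.560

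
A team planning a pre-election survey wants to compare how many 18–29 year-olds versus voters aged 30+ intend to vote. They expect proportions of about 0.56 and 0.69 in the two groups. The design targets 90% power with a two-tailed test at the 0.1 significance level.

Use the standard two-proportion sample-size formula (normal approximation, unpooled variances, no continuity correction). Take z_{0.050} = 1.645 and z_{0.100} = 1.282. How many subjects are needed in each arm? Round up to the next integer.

n = 234 per group

n = (z_{α/2} + z_β)² · [p₁(1−p₁) + p₂(1−p₂)] / (p₁ − p₂)²
  = (1.645 + 1.282)² · (0.56·0.44 + 0.69·0.31) / (-0.13)²
  = (2.927)² · (0.2464 + 0.2139) / 0.0169
  = 8.5673 · 0.4603 / 0.0169
  = 233.35
Round up → n = 234 per group.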